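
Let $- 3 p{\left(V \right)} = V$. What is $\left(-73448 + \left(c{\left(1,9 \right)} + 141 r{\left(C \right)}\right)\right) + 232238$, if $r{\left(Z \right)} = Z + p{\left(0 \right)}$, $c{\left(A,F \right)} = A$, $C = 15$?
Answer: $160906$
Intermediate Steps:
$p{\left(V \right)} = - \frac{V}{3}$
$r{\left(Z \right)} = Z$ ($r{\left(Z \right)} = Z - 0 = Z + 0 = Z$)
$\left(-73448 + \left(c{\left(1,9 \right)} + 141 r{\left(C \right)}\right)\right) + 232238 = \left(-73448 + \left(1 + 141 \cdot 15\right)\right) + 232238 = \left(-73448 + \left(1 + 2115\right)\right) + 232238 = \left(-73448 + 2116\right) + 232238 = -71332 + 232238 = 160906$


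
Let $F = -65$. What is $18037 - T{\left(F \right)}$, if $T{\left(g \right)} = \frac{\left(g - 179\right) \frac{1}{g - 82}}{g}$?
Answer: $\frac{172343779}{9555} \approx 18037.0$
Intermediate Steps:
$T{\left(g \right)} = \frac{-179 + g}{g \left(-82 + g\right)}$ ($T{\left(g \right)} = \frac{\left(-179 + g\right) \frac{1}{-82 + g}}{g} = \frac{\frac{1}{-82 + g} \left(-179 + g\right)}{g} = \frac{-179 + g}{g \left(-82 + g\right)}$)
$18037 - T{\left(F \right)} = 18037 - \frac{-179 - 65}{\left(-65\right) \left(-82 - 65\right)} = 18037 - \left(- \frac{1}{65}\right) \frac{1}{-147} \left(-244\right) = 18037 - \left(- \frac{1}{65}\right) \left(- \frac{1}{147}\right) \left(-244\right) = 18037 - - \frac{244}{9555} = 18037 + \frac{244}{9555} = \frac{172343779}{9555}$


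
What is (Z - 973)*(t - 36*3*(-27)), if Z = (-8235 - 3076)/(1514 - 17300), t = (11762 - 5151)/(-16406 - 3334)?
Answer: -883384532983943/311615640 ≈ -2.8349e+6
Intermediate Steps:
t = -6611/19740 (t = 6611/(-19740) = 6611*(-1/19740) = -6611/19740 ≈ -0.33490)
Z = 11311/15786 (Z = -11311/(-15786) = -11311*(-1/15786) = 11311/15786 ≈ 0.71652)
(Z - 973)*(t - 36*3*(-27)) = (11311/15786 - 973)*(-6611/19740 - 36*3*(-27)) = -15348467*(-6611/19740 - 108*(-27))/15786 = -15348467*(-6611/19740 + 2916)/15786 = -15348467/15786*57555229/19740 = -883384532983943/311615640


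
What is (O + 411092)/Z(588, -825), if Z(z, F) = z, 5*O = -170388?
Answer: 67324/105 ≈ 641.18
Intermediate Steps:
O = -170388/5 (O = (⅕)*(-170388) = -170388/5 ≈ -34078.)
(O + 411092)/Z(588, -825) = (-170388/5 + 411092)/588 = (1885072/5)*(1/588) = 67324/105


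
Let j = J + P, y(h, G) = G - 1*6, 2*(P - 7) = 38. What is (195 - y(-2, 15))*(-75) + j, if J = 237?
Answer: -13687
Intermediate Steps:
P = 26 (P = 7 + (½)*38 = 7 + 19 = 26)
y(h, G) = -6 + G (y(h, G) = G - 6 = -6 + G)
j = 263 (j = 237 + 26 = 263)
(195 - y(-2, 15))*(-75) + j = (195 - (-6 + 15))*(-75) + 263 = (195 - 1*9)*(-75) + 263 = (195 - 9)*(-75) + 263 = 186*(-75) + 263 = -13950 + 263 = -13687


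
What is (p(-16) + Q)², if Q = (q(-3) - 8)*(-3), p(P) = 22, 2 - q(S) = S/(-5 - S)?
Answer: 7921/4 ≈ 1980.3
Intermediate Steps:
q(S) = 2 - S/(-5 - S)
Q = 45/2 (Q = ((10 + 3*(-3))/(5 - 3) - 8)*(-3) = ((10 - 9)/2 - 8)*(-3) = ((½)*1 - 8)*(-3) = (½ - 8)*(-3) = -15/2*(-3) = 45/2 ≈ 22.500)
(p(-16) + Q)² = (22 + 45/2)² = (89/2)² = 7921/4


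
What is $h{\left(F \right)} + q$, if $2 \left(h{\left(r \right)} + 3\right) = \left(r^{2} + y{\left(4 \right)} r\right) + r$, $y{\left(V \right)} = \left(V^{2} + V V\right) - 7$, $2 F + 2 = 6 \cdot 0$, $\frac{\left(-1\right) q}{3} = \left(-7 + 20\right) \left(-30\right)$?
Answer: $\frac{2309}{2} \approx 1154.5$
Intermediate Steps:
$q = 1170$ ($q = - 3 \left(-7 + 20\right) \left(-30\right) = - 3 \cdot 13 \left(-30\right) = \left(-3\right) \left(-390\right) = 1170$)
$F = -1$ ($F = -1 + \frac{6 \cdot 0}{2} = -1 + \frac{1}{2} \cdot 0 = -1 + 0 = -1$)
$y{\left(V \right)} = -7 + 2 V^{2}$ ($y{\left(V \right)} = \left(V^{2} + V^{2}\right) - 7 = 2 V^{2} - 7 = -7 + 2 V^{2}$)
$h{\left(r \right)} = -3 + \frac{r^{2}}{2} + 13 r$ ($h{\left(r \right)} = -3 + \frac{\left(r^{2} + \left(-7 + 2 \cdot 4^{2}\right) r\right) + r}{2} = -3 + \frac{\left(r^{2} + \left(-7 + 2 \cdot 16\right) r\right) + r}{2} = -3 + \frac{\left(r^{2} + \left(-7 + 32\right) r\right) + r}{2} = -3 + \frac{\left(r^{2} + 25 r\right) + r}{2} = -3 + \frac{r^{2} + 26 r}{2} = -3 + \left(\frac{r^{2}}{2} + 13 r\right) = -3 + \frac{r^{2}}{2} + 13 r$)
$h{\left(F \right)} + q = \left(-3 + \frac{\left(-1\right)^{2}}{2} + 13 \left(-1\right)\right) + 1170 = \left(-3 + \frac{1}{2} \cdot 1 - 13\right) + 1170 = \left(-3 + \frac{1}{2} - 13\right) + 1170 = - \frac{31}{2} + 1170 = \frac{2309}{2}$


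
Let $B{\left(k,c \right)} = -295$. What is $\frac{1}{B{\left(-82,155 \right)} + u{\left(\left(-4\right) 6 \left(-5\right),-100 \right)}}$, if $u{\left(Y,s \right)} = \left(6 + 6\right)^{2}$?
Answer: $- \frac{1}{151} \approx -0.0066225$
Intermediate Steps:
$u{\left(Y,s \right)} = 144$ ($u{\left(Y,s \right)} = 12^{2} = 144$)
$\frac{1}{B{\left(-82,155 \right)} + u{\left(\left(-4\right) 6 \left(-5\right),-100 \right)}} = \frac{1}{-295 + 144} = \frac{1}{-151} = - \frac{1}{151}$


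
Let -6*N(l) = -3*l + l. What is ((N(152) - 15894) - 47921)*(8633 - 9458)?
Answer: 52605575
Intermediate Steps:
N(l) = l/3 (N(l) = -(-3*l + l)/6 = -(-1)*l/3 = l/3)
((N(152) - 15894) - 47921)*(8633 - 9458) = (((1/3)*152 - 15894) - 47921)*(8633 - 9458) = ((152/3 - 15894) - 47921)*(-825) = (-47530/3 - 47921)*(-825) = -191293/3*(-825) = 52605575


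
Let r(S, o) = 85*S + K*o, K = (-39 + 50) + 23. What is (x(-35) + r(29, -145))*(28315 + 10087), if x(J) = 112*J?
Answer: -245196770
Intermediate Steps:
K = 34 (K = 11 + 23 = 34)
r(S, o) = 34*o + 85*S (r(S, o) = 85*S + 34*o = 34*o + 85*S)
(x(-35) + r(29, -145))*(28315 + 10087) = (112*(-35) + (34*(-145) + 85*29))*(28315 + 10087) = (-3920 + (-4930 + 2465))*38402 = (-3920 - 2465)*38402 = -6385*38402 = -245196770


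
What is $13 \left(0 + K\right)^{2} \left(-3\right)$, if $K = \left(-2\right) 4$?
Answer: $-2496$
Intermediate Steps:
$K = -8$
$13 \left(0 + K\right)^{2} \left(-3\right) = 13 \left(0 - 8\right)^{2} \left(-3\right) = 13 \left(-8\right)^{2} \left(-3\right) = 13 \cdot 64 \left(-3\right) = 832 \left(-3\right) = -2496$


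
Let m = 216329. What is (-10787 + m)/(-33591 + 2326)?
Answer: -205542/31265 ≈ -6.5742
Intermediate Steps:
(-10787 + m)/(-33591 + 2326) = (-10787 + 216329)/(-33591 + 2326) = 205542/(-31265) = 205542*(-1/31265) = -205542/31265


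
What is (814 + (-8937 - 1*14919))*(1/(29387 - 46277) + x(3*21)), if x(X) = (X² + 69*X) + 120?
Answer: -1641558613319/8445 ≈ -1.9438e+8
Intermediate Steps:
x(X) = 120 + X² + 69*X
(814 + (-8937 - 1*14919))*(1/(29387 - 46277) + x(3*21)) = (814 + (-8937 - 1*14919))*(1/(29387 - 46277) + (120 + (3*21)² + 69*(3*21))) = (814 + (-8937 - 14919))*(1/(-16890) + (120 + 63² + 69*63)) = (814 - 23856)*(-1/16890 + (120 + 3969 + 4347)) = -23042*(-1/16890 + 8436) = -23042*142484039/16890 = -1641558613319/8445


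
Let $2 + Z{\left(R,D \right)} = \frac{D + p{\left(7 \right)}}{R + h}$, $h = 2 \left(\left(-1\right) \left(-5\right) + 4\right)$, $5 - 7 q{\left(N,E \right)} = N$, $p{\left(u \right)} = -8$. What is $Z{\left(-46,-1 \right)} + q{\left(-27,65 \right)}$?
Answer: $\frac{81}{28} \approx 2.8929$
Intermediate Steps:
$q{\left(N,E \right)} = \frac{5}{7} - \frac{N}{7}$
$h = 18$ ($h = 2 \left(5 + 4\right) = 2 \cdot 9 = 18$)
$Z{\left(R,D \right)} = -2 + \frac{-8 + D}{18 + R}$ ($Z{\left(R,D \right)} = -2 + \frac{D - 8}{R + 18} = -2 + \frac{-8 + D}{18 + R}$)
$Z{\left(-46,-1 \right)} + q{\left(-27,65 \right)} = \frac{-44 - 1 - -92}{18 - 46} + \left(\frac{5}{7} - - \frac{27}{7}\right) = \frac{-44 - 1 + 92}{-28} + \left(\frac{5}{7} + \frac{27}{7}\right) = \left(- \frac{1}{28}\right) 47 + \frac{32}{7} = - \frac{47}{28} + \frac{32}{7} = \frac{81}{28}$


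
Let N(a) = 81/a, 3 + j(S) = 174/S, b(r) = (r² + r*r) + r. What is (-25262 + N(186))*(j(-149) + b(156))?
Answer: -11393838686967/9238 ≈ -1.2334e+9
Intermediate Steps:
b(r) = r + 2*r² (b(r) = (r² + r²) + r = 2*r² + r = r + 2*r²)
j(S) = -3 + 174/S
(-25262 + N(186))*(j(-149) + b(156)) = (-25262 + 81/186)*((-3 + 174/(-149)) + 156*(1 + 2*156)) = (-25262 + 81*(1/186))*((-3 + 174*(-1/149)) + 156*(1 + 312)) = (-25262 + 27/62)*((-3 - 174/149) + 156*313) = -1566217*(-621/149 + 48828)/62 = -1566217/62*7274751/149 = -11393838686967/9238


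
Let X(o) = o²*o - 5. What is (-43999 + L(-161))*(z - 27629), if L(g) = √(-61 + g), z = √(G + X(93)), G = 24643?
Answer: (27629 - √828995)*(43999 - I*√222) ≈ 1.1756e+9 - 3.981e+5*I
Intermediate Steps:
X(o) = -5 + o³ (X(o) = o³ - 5 = -5 + o³)
z = √828995 (z = √(24643 + (-5 + 93³)) = √(24643 + (-5 + 804357)) = √(24643 + 804352) = √828995 ≈ 910.49)
(-43999 + L(-161))*(z - 27629) = (-43999 + √(-61 - 161))*(√828995 - 27629) = (-43999 + √(-222))*(-27629 + √828995) = (-43999 + I*√222)*(-27629 + √828995)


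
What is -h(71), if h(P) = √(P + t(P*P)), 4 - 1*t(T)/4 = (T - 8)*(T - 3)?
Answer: -I*√101424929 ≈ -10071.0*I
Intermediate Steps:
t(T) = 16 - 4*(-8 + T)*(-3 + T) (t(T) = 16 - 4*(T - 8)*(T - 3) = 16 - 4*(-8 + T)*(-3 + T))
h(P) = √(-80 + P - 4*P⁴ + 44*P²) (h(P) = √(P + (-80 - 4*P⁴ + 44*(P*P))) = √(P + (-80 - 4*P⁴ + 44*P²)) = √(-80 + P - 4*P⁴ + 44*P²))
-h(71) = -√(-80 + 71 - 4*71⁴ + 44*71²) = -√(-80 + 71 - 4*25411681 + 44*5041) = -√(-80 + 71 - 101646724 + 221804) = -√(-101424929) = -I*√101424929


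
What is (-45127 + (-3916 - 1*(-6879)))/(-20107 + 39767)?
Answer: -10541/4915 ≈ -2.1447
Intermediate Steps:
(-45127 + (-3916 - 1*(-6879)))/(-20107 + 39767) = (-45127 + (-3916 + 6879))/19660 = (-45127 + 2963)*(1/19660) = -42164*1/19660 = -10541/4915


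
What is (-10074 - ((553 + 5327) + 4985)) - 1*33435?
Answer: -54374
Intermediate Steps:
(-10074 - ((553 + 5327) + 4985)) - 1*33435 = (-10074 - (5880 + 4985)) - 33435 = (-10074 - 1*10865) - 33435 = (-10074 - 10865) - 33435 = -20939 - 33435 = -54374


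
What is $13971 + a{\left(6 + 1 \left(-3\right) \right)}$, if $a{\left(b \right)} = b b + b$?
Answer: $13983$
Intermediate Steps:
$a{\left(b \right)} = b + b^{2}$ ($a{\left(b \right)} = b^{2} + b = b + b^{2}$)
$13971 + a{\left(6 + 1 \left(-3\right) \right)} = 13971 + \left(6 + 1 \left(-3\right)\right) \left(1 + \left(6 + 1 \left(-3\right)\right)\right) = 13971 + \left(6 - 3\right) \left(1 + \left(6 - 3\right)\right) = 13971 + 3 \left(1 + 3\right) = 13971 + 3 \cdot 4 = 13971 + 12 = 13983$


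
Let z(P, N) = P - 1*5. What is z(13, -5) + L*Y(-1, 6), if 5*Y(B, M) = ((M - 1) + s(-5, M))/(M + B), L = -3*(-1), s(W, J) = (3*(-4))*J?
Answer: -1/25 ≈ -0.040000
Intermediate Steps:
s(W, J) = -12*J
z(P, N) = -5 + P (z(P, N) = P - 5 = -5 + P)
L = 3
Y(B, M) = (-1 - 11*M)/(5*(B + M)) (Y(B, M) = (((M - 1) - 12*M)/(M + B))/5 = (((-1 + M) - 12*M)/(B + M))/5 = ((-1 - 11*M)/(B + M))/5 = (-1 - 11*M)/(5*(B + M)))
z(13, -5) + L*Y(-1, 6) = (-5 + 13) + 3*((-1 - 11*6)/(5*(-1 + 6))) = 8 + 3*((⅕)*(-1 - 66)/5) = 8 + 3*((⅕)*(⅕)*(-67)) = 8 + 3*(-67/25) = 8 - 201/25 = -1/25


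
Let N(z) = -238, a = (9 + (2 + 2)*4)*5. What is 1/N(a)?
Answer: -1/238 ≈ -0.0042017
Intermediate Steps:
a = 125 (a = (9 + 4*4)*5 = (9 + 16)*5 = 25*5 = 125)
1/N(a) = 1/(-238) = -1/238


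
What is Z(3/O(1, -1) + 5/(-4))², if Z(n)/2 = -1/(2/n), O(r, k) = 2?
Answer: 1/16 ≈ 0.062500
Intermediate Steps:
Z(n) = -n (Z(n) = 2*(-1/(2/n)) = 2*(-n/2) = -n)
Z(3/O(1, -1) + 5/(-4))² = (-(3/2 + 5/(-4)))² = (-(3*(½) + 5*(-¼)))² = (-(3/2 - 5/4))² = (-1*¼)² = (-¼)² = 1/16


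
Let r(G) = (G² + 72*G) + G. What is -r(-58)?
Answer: 870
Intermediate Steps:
r(G) = G² + 73*G
-r(-58) = -(-58)*(73 - 58) = -(-58)*15 = -1*(-870) = 870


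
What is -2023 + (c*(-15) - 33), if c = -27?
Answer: -1651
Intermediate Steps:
-2023 + (c*(-15) - 33) = -2023 + (-27*(-15) - 33) = -2023 + (405 - 33) = -2023 + 372 = -1651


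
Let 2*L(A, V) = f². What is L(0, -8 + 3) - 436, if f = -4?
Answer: -428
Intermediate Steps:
L(A, V) = 8 (L(A, V) = (½)*(-4)² = (½)*16 = 8)
L(0, -8 + 3) - 436 = 8 - 436 = -428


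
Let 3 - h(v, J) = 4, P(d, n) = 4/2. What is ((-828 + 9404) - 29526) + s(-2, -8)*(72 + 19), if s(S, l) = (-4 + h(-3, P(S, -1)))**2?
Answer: -18675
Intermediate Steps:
P(d, n) = 2 (P(d, n) = 4*(1/2) = 2)
h(v, J) = -1 (h(v, J) = 3 - 1*4 = 3 - 4 = -1)
s(S, l) = 25 (s(S, l) = (-4 - 1)**2 = (-5)**2 = 25)
((-828 + 9404) - 29526) + s(-2, -8)*(72 + 19) = ((-828 + 9404) - 29526) + 25*(72 + 19) = (8576 - 29526) + 25*91 = -20950 + 2275 = -18675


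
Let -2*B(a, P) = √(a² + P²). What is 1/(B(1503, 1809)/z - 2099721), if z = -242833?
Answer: -82544044221544646/173319463076905944721851 - 242833*√68290/57773154358968648240617 ≈ -4.7625e-7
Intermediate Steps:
B(a, P) = -√(P² + a²)/2 (B(a, P) = -√(a² + P²)/2 = -√(P² + a²)/2)
1/(B(1503, 1809)/z - 2099721) = 1/(-√(1809² + 1503²)/2/(-242833) - 2099721) = 1/(-√(3272481 + 2259009)/2*(-1/242833) - 2099721) = 1/(-9*√68290/2*(-1/242833) - 2099721) = 1/(9*√68290/485666 - 2099721) = 1/(-2099721 + 9*√68290/485666)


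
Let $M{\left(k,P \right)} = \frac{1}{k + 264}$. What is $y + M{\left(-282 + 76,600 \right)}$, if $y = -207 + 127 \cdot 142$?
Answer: $\frac{1033967}{58} \approx 17827.0$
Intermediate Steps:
$M{\left(k,P \right)} = \frac{1}{264 + k}$
$y = 17827$ ($y = -207 + 18034 = 17827$)
$y + M{\left(-282 + 76,600 \right)} = 17827 + \frac{1}{264 + \left(-282 + 76\right)} = 17827 + \frac{1}{264 - 206} = 17827 + \frac{1}{58} = \frac{1033967}{58}$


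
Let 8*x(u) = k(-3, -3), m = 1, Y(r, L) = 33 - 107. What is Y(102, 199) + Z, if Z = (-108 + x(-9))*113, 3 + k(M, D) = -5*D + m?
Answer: -96755/8 ≈ -12094.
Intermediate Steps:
Y(r, L) = -74
k(M, D) = -2 - 5*D (k(M, D) = -3 + (-5*D + 1) = -3 + (1 - 5*D) = -2 - 5*D)
x(u) = 13/8 (x(u) = (-2 - 5*(-3))/8 = (-2 + 15)/8 = (1/8)*13 = 13/8)
Z = -96163/8 (Z = (-108 + 13/8)*113 = -851/8*113 = -96163/8 ≈ -12020.)
Y(102, 199) + Z = -74 - 96163/8 = -96755/8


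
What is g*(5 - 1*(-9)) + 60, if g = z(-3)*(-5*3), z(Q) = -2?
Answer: 480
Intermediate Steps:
g = 30 (g = -(-10)*3 = -2*(-15) = 30)
g*(5 - 1*(-9)) + 60 = 30*(5 - 1*(-9)) + 60 = 30*(5 + 9) + 60 = 30*14 + 60 = 420 + 60 = 480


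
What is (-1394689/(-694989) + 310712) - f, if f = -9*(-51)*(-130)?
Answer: 257412810487/694989 ≈ 3.7038e+5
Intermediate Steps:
f = -59670 (f = 459*(-130) = -59670)
(-1394689/(-694989) + 310712) - f = (-1394689/(-694989) + 310712) - 1*(-59670) = (-1394689*(-1/694989) + 310712) + 59670 = (1394689/694989 + 310712) + 59670 = 215942816857/694989 + 59670 = 257412810487/694989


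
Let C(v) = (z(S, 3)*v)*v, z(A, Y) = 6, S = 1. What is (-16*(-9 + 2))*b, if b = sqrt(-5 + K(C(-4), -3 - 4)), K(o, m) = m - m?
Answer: 112*I*sqrt(5) ≈ 250.44*I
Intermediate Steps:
C(v) = 6*v**2 (C(v) = (6*v)*v = 6*v**2)
K(o, m) = 0
b = I*sqrt(5) (b = sqrt(-5 + 0) = sqrt(-5) = I*sqrt(5) ≈ 2.2361*I)
(-16*(-9 + 2))*b = (-16*(-9 + 2))*(I*sqrt(5)) = (-16*(-7))*(I*sqrt(5)) = 112*(I*sqrt(5)) = 112*I*sqrt(5)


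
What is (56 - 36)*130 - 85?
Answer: 2515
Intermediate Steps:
(56 - 36)*130 - 85 = 20*130 - 85 = 2600 - 85 = 2515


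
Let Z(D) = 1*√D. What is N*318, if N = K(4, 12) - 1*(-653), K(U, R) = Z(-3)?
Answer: 207654 + 318*I*√3 ≈ 2.0765e+5 + 550.79*I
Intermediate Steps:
Z(D) = √D
K(U, R) = I*√3 (K(U, R) = √(-3) = I*√3)
N = 653 + I*√3 (N = I*√3 - 1*(-653) = I*√3 + 653 = 653 + I*√3 ≈ 653.0 + 1.732*I)
N*318 = (653 + I*√3)*318 = 207654 + 318*I*√3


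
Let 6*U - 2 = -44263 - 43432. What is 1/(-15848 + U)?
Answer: -2/60927 ≈ -3.2826e-5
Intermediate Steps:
U = -29231/2 (U = ⅓ + (-44263 - 43432)/6 = ⅓ + (⅙)*(-87695) = ⅓ - 87695/6 = -29231/2 ≈ -14616.)
1/(-15848 + U) = 1/(-15848 - 29231/2) = 1/(-60927/2) = -2/60927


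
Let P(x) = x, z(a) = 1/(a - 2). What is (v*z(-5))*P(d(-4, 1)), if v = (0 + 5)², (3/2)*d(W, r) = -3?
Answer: 50/7 ≈ 7.1429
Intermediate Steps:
d(W, r) = -2 (d(W, r) = (⅔)*(-3) = -2)
z(a) = 1/(-2 + a)
v = 25 (v = 5² = 25)
(v*z(-5))*P(d(-4, 1)) = (25/(-2 - 5))*(-2) = (25/(-7))*(-2) = (25*(-⅐))*(-2) = -25/7*(-2) = 50/7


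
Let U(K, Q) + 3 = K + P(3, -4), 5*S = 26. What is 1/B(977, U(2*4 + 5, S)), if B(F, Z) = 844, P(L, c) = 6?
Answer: 1/844 ≈ 0.0011848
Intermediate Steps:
S = 26/5 (S = (⅕)*26 = 26/5 ≈ 5.2000)
U(K, Q) = 3 + K (U(K, Q) = -3 + (K + 6) = -3 + (6 + K) = 3 + K)
1/B(977, U(2*4 + 5, S)) = 1/844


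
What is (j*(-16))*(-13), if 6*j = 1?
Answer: 104/3 ≈ 34.667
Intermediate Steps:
j = 1/6 (j = (1/6)*1 = 1/6 ≈ 0.16667)
(j*(-16))*(-13) = ((1/6)*(-16))*(-13) = -8/3*(-13) = 104/3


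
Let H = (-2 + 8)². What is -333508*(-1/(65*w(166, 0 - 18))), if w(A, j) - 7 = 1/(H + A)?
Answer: 67368616/91975 ≈ 732.47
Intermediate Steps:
H = 36 (H = 6² = 36)
w(A, j) = 7 + 1/(36 + A)
-333508*(-1/(65*w(166, 0 - 18))) = -333508*(-(36 + 166)/(65*(253 + 7*166))) = -333508*(-202/(65*(253 + 1162))) = -333508/(((1/202)*1415)*(-65)) = -333508/((1415/202)*(-65)) = -333508/(-91975/202) = -333508*(-202/91975) = 67368616/91975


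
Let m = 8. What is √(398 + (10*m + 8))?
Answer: 9*√6 ≈ 22.045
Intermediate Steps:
√(398 + (10*m + 8)) = √(398 + (10*8 + 8)) = √(398 + (80 + 8)) = √(398 + 88) = √486 = 9*√6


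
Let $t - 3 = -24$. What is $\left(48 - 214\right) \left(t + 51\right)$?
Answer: $-4980$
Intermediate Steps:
$t = -21$ ($t = 3 - 24 = -21$)
$\left(48 - 214\right) \left(t + 51\right) = \left(48 - 214\right) \left(-21 + 51\right) = \left(-166\right) 30 = -4980$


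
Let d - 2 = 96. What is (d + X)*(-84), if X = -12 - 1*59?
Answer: -2268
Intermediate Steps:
X = -71 (X = -12 - 59 = -71)
d = 98 (d = 2 + 96 = 98)
(d + X)*(-84) = (98 - 71)*(-84) = 27*(-84) = -2268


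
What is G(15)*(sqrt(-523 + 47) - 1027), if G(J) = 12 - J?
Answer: 3081 - 6*I*sqrt(119) ≈ 3081.0 - 65.452*I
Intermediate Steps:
G(15)*(sqrt(-523 + 47) - 1027) = (12 - 1*15)*(sqrt(-523 + 47) - 1027) = (12 - 15)*(sqrt(-476) - 1027) = -3*(2*I*sqrt(119) - 1027) = -3*(-1027 + 2*I*sqrt(119)) = 3081 - 6*I*sqrt(119)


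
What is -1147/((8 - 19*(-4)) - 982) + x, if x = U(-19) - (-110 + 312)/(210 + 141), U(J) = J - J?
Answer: 221201/315198 ≈ 0.70178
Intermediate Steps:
U(J) = 0
x = -202/351 (x = 0 - (-110 + 312)/(210 + 141) = 0 - 202/351 = -202/351 ≈ -0.57550)
-1147/((8 - 19*(-4)) - 982) + x = -1147/((8 - 19*(-4)) - 982) - 202/351 = -1147/((8 + 76) - 982) - 202/351 = -1147/(84 - 982) - 202/351 = -1147/(-898) - 202/351 = -1147*(-1/898) - 202/351 = 1147/898 - 202/351 = 221201/315198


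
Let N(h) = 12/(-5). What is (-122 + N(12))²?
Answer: 386884/25 ≈ 15475.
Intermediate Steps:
N(h) = -12/5 (N(h) = 12*(-⅕) = -12/5)
(-122 + N(12))² = (-122 - 12/5)² = (-622/5)² = 386884/25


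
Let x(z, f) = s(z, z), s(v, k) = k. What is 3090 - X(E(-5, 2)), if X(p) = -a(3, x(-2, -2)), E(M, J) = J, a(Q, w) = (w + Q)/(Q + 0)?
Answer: 9271/3 ≈ 3090.3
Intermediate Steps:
x(z, f) = z
a(Q, w) = (Q + w)/Q
X(p) = -⅓ (X(p) = -(3 - 2)/3 = -1/3 = -1*⅓ = -⅓)
3090 - X(E(-5, 2)) = 3090 - 1*(-⅓) = 3090 + ⅓ = 9271/3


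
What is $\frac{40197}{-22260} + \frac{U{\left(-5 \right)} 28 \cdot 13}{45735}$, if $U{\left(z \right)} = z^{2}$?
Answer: $- \frac{109056253}{67870740} \approx -1.6068$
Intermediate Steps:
$\frac{40197}{-22260} + \frac{U{\left(-5 \right)} 28 \cdot 13}{45735} = \frac{40197}{-22260} + \frac{\left(-5\right)^{2} \cdot 28 \cdot 13}{45735} = 40197 \left(- \frac{1}{22260}\right) + 25 \cdot 28 \cdot 13 \cdot \frac{1}{45735} = - \frac{13399}{7420} + 700 \cdot 13 \cdot \frac{1}{45735} = - \frac{13399}{7420} + 9100 \cdot \frac{1}{45735} = - \frac{13399}{7420} + \frac{1820}{9147} = - \frac{109056253}{67870740}$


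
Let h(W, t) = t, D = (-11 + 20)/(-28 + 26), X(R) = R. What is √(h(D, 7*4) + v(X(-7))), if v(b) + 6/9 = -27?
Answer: √3/3 ≈ 0.57735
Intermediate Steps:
D = -9/2 (D = 9/(-2) = 9*(-½) = -9/2 ≈ -4.5000)
v(b) = -83/3 (v(b) = -⅔ - 27 = -83/3)
√(h(D, 7*4) + v(X(-7))) = √(7*4 - 83/3) = √(28 - 83/3) = √(⅓) = √3/3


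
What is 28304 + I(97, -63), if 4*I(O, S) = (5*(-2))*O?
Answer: 56123/2 ≈ 28062.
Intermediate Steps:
I(O, S) = -5*O/2 (I(O, S) = ((5*(-2))*O)/4 = (-10*O)/4 = -5*O/2)
28304 + I(97, -63) = 28304 - 5/2*97 = 28304 - 485/2 = 56123/2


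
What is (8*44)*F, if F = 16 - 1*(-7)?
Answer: 8096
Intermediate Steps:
F = 23 (F = 16 + 7 = 23)
(8*44)*F = (8*44)*23 = 352*23 = 8096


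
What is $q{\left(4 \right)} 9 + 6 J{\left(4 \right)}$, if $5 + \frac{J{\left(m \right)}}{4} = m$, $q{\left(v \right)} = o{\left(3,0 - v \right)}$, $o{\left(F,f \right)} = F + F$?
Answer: $30$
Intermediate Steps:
$o{\left(F,f \right)} = 2 F$
$q{\left(v \right)} = 6$ ($q{\left(v \right)} = 2 \cdot 3 = 6$)
$J{\left(m \right)} = -20 + 4 m$
$q{\left(4 \right)} 9 + 6 J{\left(4 \right)} = 6 \cdot 9 + 6 \left(-20 + 4 \cdot 4\right) = 54 + 6 \left(-20 + 16\right) = 54 + 6 \left(-4\right) = 54 - 24 = 30$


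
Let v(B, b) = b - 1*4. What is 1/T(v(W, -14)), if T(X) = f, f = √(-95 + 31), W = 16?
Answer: -I/8 ≈ -0.125*I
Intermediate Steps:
f = 8*I (f = √(-64) = 8*I ≈ 8.0*I)
v(B, b) = -4 + b (v(B, b) = b - 4 = -4 + b)
T(X) = 8*I
1/T(v(W, -14)) = 1/(8*I) = -I/8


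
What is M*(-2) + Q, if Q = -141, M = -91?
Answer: 41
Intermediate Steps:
M*(-2) + Q = -91*(-2) - 141 = 182 - 141 = 41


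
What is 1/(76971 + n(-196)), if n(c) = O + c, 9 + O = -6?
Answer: 1/76760 ≈ 1.3028e-5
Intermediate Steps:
O = -15 (O = -9 - 6 = -15)
n(c) = -15 + c
1/(76971 + n(-196)) = 1/(76971 + (-15 - 196)) = 1/(76971 - 211) = 1/76760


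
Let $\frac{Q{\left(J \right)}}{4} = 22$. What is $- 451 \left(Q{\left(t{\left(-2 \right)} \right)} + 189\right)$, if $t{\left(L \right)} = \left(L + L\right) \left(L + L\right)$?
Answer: $-124927$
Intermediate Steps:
$t{\left(L \right)} = 4 L^{2}$ ($t{\left(L \right)} = 2 L 2 L = 4 L^{2}$)
$Q{\left(J \right)} = 88$ ($Q{\left(J \right)} = 4 \cdot 22 = 88$)
$- 451 \left(Q{\left(t{\left(-2 \right)} \right)} + 189\right) = - 451 \left(88 + 189\right) = \left(-451\right) 277 = -124927$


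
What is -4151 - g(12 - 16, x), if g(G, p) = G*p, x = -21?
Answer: -4235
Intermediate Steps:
-4151 - g(12 - 16, x) = -4151 - (12 - 16)*(-21) = -4151 - (-4)*(-21) = -4151 - 1*84 = -4151 - 84 = -4235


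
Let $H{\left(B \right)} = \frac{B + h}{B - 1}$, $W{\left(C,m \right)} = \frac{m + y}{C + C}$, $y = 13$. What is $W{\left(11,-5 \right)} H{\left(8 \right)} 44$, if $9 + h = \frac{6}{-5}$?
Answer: $- \frac{176}{35} \approx -5.0286$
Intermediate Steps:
$W{\left(C,m \right)} = \frac{13 + m}{2 C}$ ($W{\left(C,m \right)} = \frac{m + 13}{C + C} = \frac{13 + m}{2 C}$)
$h = - \frac{51}{5}$ ($h = -9 + \frac{6}{-5} = -9 + 6 \left(- \frac{1}{5}\right) = -9 - \frac{6}{5} = - \frac{51}{5} \approx -10.2$)
$H{\left(B \right)} = \frac{- \frac{51}{5} + B}{-1 + B}$ ($H{\left(B \right)} = \frac{B - \frac{51}{5}}{B - 1} = \frac{- \frac{51}{5} + B}{-1 + B}$)
$W{\left(11,-5 \right)} H{\left(8 \right)} 44 = \frac{13 - 5}{2 \cdot 11} \frac{- \frac{51}{5} + 8}{-1 + 8} \cdot 44 = \frac{1}{2} \cdot \frac{1}{11} \cdot 8 \cdot \frac{1}{7} \left(- \frac{11}{5}\right) 44 = \frac{4 \cdot \frac{1}{7} \left(- \frac{11}{5}\right)}{11} \cdot 44 = \frac{4}{11} \left(- \frac{11}{35}\right) 44 = \left(- \frac{4}{35}\right) 44 = - \frac{176}{35}$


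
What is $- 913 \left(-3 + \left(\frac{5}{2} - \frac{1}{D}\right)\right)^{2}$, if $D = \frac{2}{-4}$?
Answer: $- \frac{8217}{4} \approx -2054.3$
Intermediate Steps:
$D = - \frac{1}{2}$ ($D = 2 \left(- \frac{1}{4}\right) = - \frac{1}{2} \approx -0.5$)
$- 913 \left(-3 + \left(\frac{5}{2} - \frac{1}{D}\right)\right)^{2} = - 913 \left(-3 + \left(\frac{5}{2} - \frac{1}{- \frac{1}{2}}\right)\right)^{2} = - 913 \left(-3 + \left(5 \cdot \frac{1}{2} - -2\right)\right)^{2} = - 913 \left(-3 + \left(\frac{5}{2} + 2\right)\right)^{2} = - 913 \left(-3 + \frac{9}{2}\right)^{2} = - 913 \left(\frac{3}{2}\right)^{2} = \left(-913\right) \frac{9}{4} = - \frac{8217}{4}$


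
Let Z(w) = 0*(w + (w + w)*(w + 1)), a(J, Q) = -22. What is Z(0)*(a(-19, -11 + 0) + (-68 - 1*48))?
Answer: 0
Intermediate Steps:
Z(w) = 0 (Z(w) = 0*(w + (2*w)*(1 + w)) = 0*(w + 2*w*(1 + w)) = 0)
Z(0)*(a(-19, -11 + 0) + (-68 - 1*48)) = 0*(-22 + (-68 - 1*48)) = 0*(-22 + (-68 - 48)) = 0*(-22 - 116) = 0*(-138) = 0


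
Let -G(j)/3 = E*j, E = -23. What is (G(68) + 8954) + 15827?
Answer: 29473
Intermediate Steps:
G(j) = 69*j (G(j) = -(-69)*j = 69*j)
(G(68) + 8954) + 15827 = (69*68 + 8954) + 15827 = (4692 + 8954) + 15827 = 13646 + 15827 = 29473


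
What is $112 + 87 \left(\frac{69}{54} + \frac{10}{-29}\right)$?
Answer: $\frac{1159}{6} \approx 193.17$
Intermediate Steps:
$112 + 87 \left(\frac{69}{54} + \frac{10}{-29}\right) = 112 + 87 \left(69 \cdot \frac{1}{54} + 10 \left(- \frac{1}{29}\right)\right) = 112 + 87 \left(\frac{23}{18} - \frac{10}{29}\right) = 112 + 87 \cdot \frac{487}{522} = 112 + \frac{487}{6} = \frac{1159}{6}$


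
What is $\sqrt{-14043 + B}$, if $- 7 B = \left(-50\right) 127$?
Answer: $\frac{i \sqrt{643657}}{7} \approx 114.61 i$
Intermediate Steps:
$B = \frac{6350}{7}$ ($B = - \frac{\left(-50\right) 127}{7} = \left(- \frac{1}{7}\right) \left(-6350\right) = \frac{6350}{7} \approx 907.14$)
$\sqrt{-14043 + B} = \sqrt{-14043 + \frac{6350}{7}} = \sqrt{- \frac{91951}{7}} = \frac{i \sqrt{643657}}{7}$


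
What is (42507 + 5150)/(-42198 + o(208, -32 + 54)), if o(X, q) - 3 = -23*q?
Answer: -47657/42701 ≈ -1.1161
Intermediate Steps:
o(X, q) = 3 - 23*q
(42507 + 5150)/(-42198 + o(208, -32 + 54)) = (42507 + 5150)/(-42198 + (3 - 23*(-32 + 54))) = 47657/(-42198 + (3 - 23*22)) = 47657/(-42198 + (3 - 506)) = 47657/(-42198 - 503) = 47657/(-42701) = 47657*(-1/42701) = -47657/42701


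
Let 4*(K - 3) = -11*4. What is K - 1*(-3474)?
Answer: 3466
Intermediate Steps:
K = -8 (K = 3 + (-11*4)/4 = 3 + (¼)*(-44) = 3 - 11 = -8)
K - 1*(-3474) = -8 - 1*(-3474) = -8 + 3474 = 3466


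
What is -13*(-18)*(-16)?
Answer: -3744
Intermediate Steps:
-13*(-18)*(-16) = 234*(-16) = -3744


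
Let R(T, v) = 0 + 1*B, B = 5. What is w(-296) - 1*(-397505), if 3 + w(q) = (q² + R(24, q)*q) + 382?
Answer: 484020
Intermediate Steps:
R(T, v) = 5 (R(T, v) = 0 + 1*5 = 0 + 5 = 5)
w(q) = 379 + q² + 5*q (w(q) = -3 + ((q² + 5*q) + 382) = -3 + (382 + q² + 5*q) = 379 + q² + 5*q)
w(-296) - 1*(-397505) = (379 + (-296)² + 5*(-296)) - 1*(-397505) = (379 + 87616 - 1480) + 397505 = 86515 + 397505 = 484020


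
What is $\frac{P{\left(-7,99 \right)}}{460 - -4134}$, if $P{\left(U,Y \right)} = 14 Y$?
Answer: $\frac{693}{2297} \approx 0.3017$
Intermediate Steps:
$\frac{P{\left(-7,99 \right)}}{460 - -4134} = \frac{14 \cdot 99}{460 - -4134} = \frac{1386}{460 + 4134} = \frac{1386}{4594} = 1386 \cdot \frac{1}{4594} = \frac{693}{2297}$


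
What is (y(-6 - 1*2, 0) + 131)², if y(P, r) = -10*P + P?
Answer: 41209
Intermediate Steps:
y(P, r) = -9*P
(y(-6 - 1*2, 0) + 131)² = (-9*(-6 - 1*2) + 131)² = (-9*(-6 - 2) + 131)² = (-9*(-8) + 131)² = (72 + 131)² = 203² = 41209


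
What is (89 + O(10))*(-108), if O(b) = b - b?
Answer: -9612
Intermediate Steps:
O(b) = 0
(89 + O(10))*(-108) = (89 + 0)*(-108) = 89*(-108) = -9612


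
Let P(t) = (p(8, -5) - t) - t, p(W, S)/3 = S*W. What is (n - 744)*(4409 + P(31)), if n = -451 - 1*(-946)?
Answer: -1052523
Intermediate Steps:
p(W, S) = 3*S*W (p(W, S) = 3*(S*W) = 3*S*W)
P(t) = -120 - 2*t (P(t) = (3*(-5)*8 - t) - t = (-120 - t) - t = -120 - 2*t)
n = 495 (n = -451 + 946 = 495)
(n - 744)*(4409 + P(31)) = (495 - 744)*(4409 + (-120 - 2*31)) = -249*(4409 + (-120 - 62)) = -249*(4409 - 182) = -249*4227 = -1052523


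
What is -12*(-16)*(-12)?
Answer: -2304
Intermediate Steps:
-12*(-16)*(-12) = 192*(-12) = -2304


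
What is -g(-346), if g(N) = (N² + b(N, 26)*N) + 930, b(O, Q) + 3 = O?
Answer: -241400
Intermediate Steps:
b(O, Q) = -3 + O
g(N) = 930 + N² + N*(-3 + N) (g(N) = (N² + (-3 + N)*N) + 930 = (N² + N*(-3 + N)) + 930 = 930 + N² + N*(-3 + N))
-g(-346) = -(930 + (-346)² - 346*(-3 - 346)) = -(930 + 119716 - 346*(-349)) = -(930 + 119716 + 120754) = -1*241400 = -241400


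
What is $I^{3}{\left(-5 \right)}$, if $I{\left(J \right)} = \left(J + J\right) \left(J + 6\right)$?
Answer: $-1000$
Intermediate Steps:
$I{\left(J \right)} = 2 J \left(6 + J\right)$
$I^{3}{\left(-5 \right)} = \left(2 \left(-5\right) \left(6 - 5\right)\right)^{3} = \left(2 \left(-5\right) 1\right)^{3} = \left(-10\right)^{3} = -1000$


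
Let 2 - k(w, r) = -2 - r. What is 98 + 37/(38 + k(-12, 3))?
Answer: 4447/45 ≈ 98.822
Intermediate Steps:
k(w, r) = 4 + r (k(w, r) = 2 - (-2 - r) = 2 + (2 + r) = 4 + r)
98 + 37/(38 + k(-12, 3)) = 98 + 37/(38 + (4 + 3)) = 98 + 37/(38 + 7) = 98 + 37/45 = 4447/45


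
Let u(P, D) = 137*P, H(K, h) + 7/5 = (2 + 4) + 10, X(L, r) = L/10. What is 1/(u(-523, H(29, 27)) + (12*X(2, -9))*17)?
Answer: -5/358051 ≈ -1.3964e-5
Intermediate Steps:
X(L, r) = L/10 (X(L, r) = L*(1/10) = L/10)
H(K, h) = 73/5 (H(K, h) = -7/5 + ((2 + 4) + 10) = -7/5 + (6 + 10) = -7/5 + 16 = 73/5)
1/(u(-523, H(29, 27)) + (12*X(2, -9))*17) = 1/(137*(-523) + (12*((1/10)*2))*17) = 1/(-71651 + (12*(1/5))*17) = 1/(-71651 + (12/5)*17) = 1/(-71651 + 204/5) = 1/(-358051/5) = -5/358051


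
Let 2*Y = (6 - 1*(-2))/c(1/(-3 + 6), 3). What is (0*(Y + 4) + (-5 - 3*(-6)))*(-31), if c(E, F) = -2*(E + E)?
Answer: -403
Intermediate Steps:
c(E, F) = -4*E
Y = -3 (Y = ((6 - 1*(-2))/((-4/(-3 + 6))))/2 = ((6 + 2)/((-4/3)))/2 = (8/((-4*1/3)))/2 = (8/(-4/3))/2 = (8*(-3/4))/2 = (1/2)*(-6) = -3)
(0*(Y + 4) + (-5 - 3*(-6)))*(-31) = (0*(-3 + 4) + (-5 - 3*(-6)))*(-31) = (0*1 + (-5 + 18))*(-31) = (0 + 13)*(-31) = 13*(-31) = -403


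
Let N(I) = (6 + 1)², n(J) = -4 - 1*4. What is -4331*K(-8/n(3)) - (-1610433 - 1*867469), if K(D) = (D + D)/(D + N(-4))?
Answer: 61943219/25 ≈ 2.4777e+6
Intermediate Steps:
n(J) = -8 (n(J) = -4 - 4 = -8)
N(I) = 49 (N(I) = 7² = 49)
K(D) = 2*D/(49 + D) (K(D) = (D + D)/(D + 49) = (2*D)/(49 + D) = 2*D/(49 + D))
-4331*K(-8/n(3)) - (-1610433 - 1*867469) = -8662*(-8/(-8))/(49 - 8/(-8)) - (-1610433 - 1*867469) = -8662*(-8*(-⅛))/(49 - 8*(-⅛)) - (-1610433 - 867469) = -8662/(49 + 1) - 1*(-2477902) = -8662/50 + 2477902 = -4331*1/25 + 2477902 = -4331/25 + 2477902 = 61943219/25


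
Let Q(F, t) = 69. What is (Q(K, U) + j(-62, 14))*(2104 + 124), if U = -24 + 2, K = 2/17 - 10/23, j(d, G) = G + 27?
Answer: 245080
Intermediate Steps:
j(d, G) = 27 + G
K = -124/391 (K = 2*(1/17) - 10*1/23 = 2/17 - 10/23 = -124/391 ≈ -0.31714)
U = -22
(Q(K, U) + j(-62, 14))*(2104 + 124) = (69 + (27 + 14))*(2104 + 124) = (69 + 41)*2228 = 110*2228 = 245080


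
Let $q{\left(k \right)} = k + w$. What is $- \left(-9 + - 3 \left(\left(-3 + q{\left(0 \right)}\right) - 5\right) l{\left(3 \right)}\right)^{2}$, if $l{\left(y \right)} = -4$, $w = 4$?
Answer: $-3249$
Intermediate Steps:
$q{\left(k \right)} = 4 + k$ ($q{\left(k \right)} = k + 4 = 4 + k$)
$- \left(-9 + - 3 \left(\left(-3 + q{\left(0 \right)}\right) - 5\right) l{\left(3 \right)}\right)^{2} = - \left(-9 + - 3 \left(\left(-3 + \left(4 + 0\right)\right) - 5\right) \left(-4\right)\right)^{2} = - \left(-9 + - 3 \left(\left(-3 + 4\right) - 5\right) \left(-4\right)\right)^{2} = - \left(-9 + - 3 \left(1 - 5\right) \left(-4\right)\right)^{2} = - \left(-9 + \left(-3\right) \left(-4\right) \left(-4\right)\right)^{2} = - \left(-9 + 12 \left(-4\right)\right)^{2} = - \left(-9 - 48\right)^{2} = - \left(-57\right)^{2} = \left(-1\right) 3249 = -3249$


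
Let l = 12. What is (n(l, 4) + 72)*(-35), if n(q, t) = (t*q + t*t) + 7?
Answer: -5005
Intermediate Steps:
n(q, t) = 7 + t² + q*t (n(q, t) = (q*t + t²) + 7 = (t² + q*t) + 7 = 7 + t² + q*t)
(n(l, 4) + 72)*(-35) = ((7 + 4² + 12*4) + 72)*(-35) = ((7 + 16 + 48) + 72)*(-35) = (71 + 72)*(-35) = 143*(-35) = -5005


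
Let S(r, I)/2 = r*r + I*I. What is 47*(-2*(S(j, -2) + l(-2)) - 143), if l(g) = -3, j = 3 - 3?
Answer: -7191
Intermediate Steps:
j = 0
S(r, I) = 2*I² + 2*r² (S(r, I) = 2*(r*r + I*I) = 2*(r² + I²) = 2*(I² + r²) = 2*I² + 2*r²)
47*(-2*(S(j, -2) + l(-2)) - 143) = 47*(-2*((2*(-2)² + 2*0²) - 3) - 143) = 47*(-2*((2*4 + 2*0) - 3) - 143) = 47*(-2*((8 + 0) - 3) - 143) = 47*(-2*(8 - 3) - 143) = 47*(-2*5 - 143) = 47*(-10 - 143) = 47*(-153) = -7191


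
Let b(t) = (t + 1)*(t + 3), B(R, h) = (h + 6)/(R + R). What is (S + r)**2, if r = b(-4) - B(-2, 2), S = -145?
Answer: 19600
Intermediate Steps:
B(R, h) = (6 + h)/(2*R) (B(R, h) = (6 + h)/((2*R)) = (6 + h)*(1/(2*R)) = (6 + h)/(2*R))
b(t) = (1 + t)*(3 + t)
r = 5 (r = (3 + (-4)**2 + 4*(-4)) - (6 + 2)/(2*(-2)) = (3 + 16 - 16) - (-1)*8/(2*2) = 3 - 1*(-2) = 3 + 2 = 5)
(S + r)**2 = (-145 + 5)**2 = (-140)**2 = 19600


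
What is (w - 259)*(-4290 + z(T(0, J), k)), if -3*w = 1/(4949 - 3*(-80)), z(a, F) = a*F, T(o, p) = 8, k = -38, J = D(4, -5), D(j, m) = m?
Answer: 18522337276/15567 ≈ 1.1898e+6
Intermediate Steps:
J = -5
z(a, F) = F*a
w = -1/15567 (w = -1/(3*(4949 - 3*(-80))) = -1/(3*(4949 + 240)) = -⅓/5189 = -⅓*1/5189 = -1/15567 ≈ -6.4238e-5)
(w - 259)*(-4290 + z(T(0, J), k)) = (-1/15567 - 259)*(-4290 - 38*8) = -4031854*(-4290 - 304)/15567 = -4031854/15567*(-4594) = 18522337276/15567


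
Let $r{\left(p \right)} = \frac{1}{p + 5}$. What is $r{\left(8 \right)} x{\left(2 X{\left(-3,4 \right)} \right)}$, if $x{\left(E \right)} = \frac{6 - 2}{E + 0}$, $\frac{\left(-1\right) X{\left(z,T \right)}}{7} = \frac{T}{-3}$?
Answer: $\frac{3}{182} \approx 0.016484$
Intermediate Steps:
$X{\left(z,T \right)} = \frac{7 T}{3}$ ($X{\left(z,T \right)} = - 7 \frac{T}{-3} = - 7 T \left(- \frac{1}{3}\right) = - 7 \left(- \frac{T}{3}\right) = \frac{7 T}{3}$)
$r{\left(p \right)} = \frac{1}{5 + p}$
$x{\left(E \right)} = \frac{4}{E}$
$r{\left(8 \right)} x{\left(2 X{\left(-3,4 \right)} \right)} = \frac{4 \frac{1}{2 \cdot \frac{7}{3} \cdot 4}}{5 + 8} = \frac{4 \frac{1}{2 \cdot \frac{28}{3}}}{13} = \frac{4 \frac{1}{\frac{56}{3}}}{13} = \frac{4 \cdot \frac{3}{56}}{13} = \frac{1}{13} \cdot \frac{3}{14} = \frac{3}{182}$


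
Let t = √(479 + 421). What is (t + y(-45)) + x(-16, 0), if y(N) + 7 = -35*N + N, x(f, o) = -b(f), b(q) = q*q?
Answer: 1297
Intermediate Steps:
b(q) = q²
x(f, o) = -f²
y(N) = -7 - 34*N (y(N) = -7 + (-35*N + N) = -7 - 34*N)
t = 30 (t = √900 = 30)
(t + y(-45)) + x(-16, 0) = (30 + (-7 - 34*(-45))) - 1*(-16)² = (30 + (-7 + 1530)) - 1*256 = (30 + 1523) - 256 = 1553 - 256 = 1297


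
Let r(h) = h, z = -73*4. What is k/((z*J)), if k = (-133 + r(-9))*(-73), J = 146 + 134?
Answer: -71/560 ≈ -0.12679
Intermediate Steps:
z = -292
J = 280
k = 10366 (k = (-133 - 9)*(-73) = -142*(-73) = 10366)
k/((z*J)) = 10366/((-292*280)) = 10366/(-81760) = 10366*(-1/81760) = -71/560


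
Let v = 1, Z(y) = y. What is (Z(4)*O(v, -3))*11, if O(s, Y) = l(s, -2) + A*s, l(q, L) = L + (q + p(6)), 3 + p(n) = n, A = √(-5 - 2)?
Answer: 88 + 44*I*√7 ≈ 88.0 + 116.41*I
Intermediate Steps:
A = I*√7 (A = √(-7) = I*√7 ≈ 2.6458*I)
p(n) = -3 + n
l(q, L) = 3 + L + q (l(q, L) = L + (q + (-3 + 6)) = L + (q + 3) = L + (3 + q) = 3 + L + q)
O(s, Y) = 1 + s + I*s*√7 (O(s, Y) = (3 - 2 + s) + (I*√7)*s = (1 + s) + I*s*√7 = 1 + s + I*s*√7)
(Z(4)*O(v, -3))*11 = (4*(1 + 1 + I*1*√7))*11 = (4*(1 + 1 + I*√7))*11 = (4*(2 + I*√7))*11 = (8 + 4*I*√7)*11 = 88 + 44*I*√7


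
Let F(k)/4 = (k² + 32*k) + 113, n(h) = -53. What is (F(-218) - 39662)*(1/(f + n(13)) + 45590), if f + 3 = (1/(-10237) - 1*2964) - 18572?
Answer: 1239300771506654166/221037305 ≈ 5.6068e+9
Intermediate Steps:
f = -220494744/10237 (f = -3 + ((1/(-10237) - 1*2964) - 18572) = -3 + ((-1/10237 - 2964) - 18572) = -3 + (-30342469/10237 - 18572) = -3 - 220464033/10237 = -220494744/10237 ≈ -21539.)
F(k) = 452 + 4*k² + 128*k (F(k) = 4*((k² + 32*k) + 113) = 4*(113 + k² + 32*k) = 452 + 4*k² + 128*k)
(F(-218) - 39662)*(1/(f + n(13)) + 45590) = ((452 + 4*(-218)² + 128*(-218)) - 39662)*(1/(-220494744/10237 - 53) + 45590) = ((452 + 4*47524 - 27904) - 39662)*(1/(-221037305/10237) + 45590) = ((452 + 190096 - 27904) - 39662)*(-10237/221037305 + 45590) = (162644 - 39662)*(10077090724713/221037305) = 122982*(10077090724713/221037305) = 1239300771506654166/221037305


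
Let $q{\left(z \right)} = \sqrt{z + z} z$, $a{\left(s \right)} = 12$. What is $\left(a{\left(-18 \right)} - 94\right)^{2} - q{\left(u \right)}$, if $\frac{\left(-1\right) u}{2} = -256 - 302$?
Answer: $6724 - 6696 \sqrt{62} \approx -46000.0$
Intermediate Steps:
$u = 1116$ ($u = - 2 \left(-256 - 302\right) = \left(-2\right) \left(-558\right) = 1116$)
$q{\left(z \right)} = \sqrt{2} z^{\frac{3}{2}}$ ($q{\left(z \right)} = \sqrt{2 z} z = \sqrt{2} \sqrt{z} z = \sqrt{2} z^{\frac{3}{2}}$)
$\left(a{\left(-18 \right)} - 94\right)^{2} - q{\left(u \right)} = \left(12 - 94\right)^{2} - \sqrt{2} \cdot 1116^{\frac{3}{2}} = \left(-82\right)^{2} - \sqrt{2} \cdot 6696 \sqrt{31} = 6724 - 6696 \sqrt{62}$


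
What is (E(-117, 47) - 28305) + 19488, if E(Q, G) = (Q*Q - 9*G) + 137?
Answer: 4586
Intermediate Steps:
E(Q, G) = 137 + Q**2 - 9*G (E(Q, G) = (Q**2 - 9*G) + 137 = 137 + Q**2 - 9*G)
(E(-117, 47) - 28305) + 19488 = ((137 + (-117)**2 - 9*47) - 28305) + 19488 = ((137 + 13689 - 423) - 28305) + 19488 = (13403 - 28305) + 19488 = -14902 + 19488 = 4586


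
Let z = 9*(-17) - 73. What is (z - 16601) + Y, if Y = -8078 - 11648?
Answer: -36553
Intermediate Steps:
z = -226 (z = -153 - 73 = -226)
Y = -19726
(z - 16601) + Y = (-226 - 16601) - 19726 = -16827 - 19726 = -36553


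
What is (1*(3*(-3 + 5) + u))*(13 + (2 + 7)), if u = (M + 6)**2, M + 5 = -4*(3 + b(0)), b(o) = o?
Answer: 2794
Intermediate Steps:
M = -17 (M = -5 - 4*(3 + 0) = -5 - 4*3 = -5 - 12 = -17)
u = 121 (u = (-17 + 6)**2 = (-11)**2 = 121)
(1*(3*(-3 + 5) + u))*(13 + (2 + 7)) = (1*(3*(-3 + 5) + 121))*(13 + (2 + 7)) = (1*(3*2 + 121))*(13 + 9) = (1*(6 + 121))*22 = (1*127)*22 = 127*22 = 2794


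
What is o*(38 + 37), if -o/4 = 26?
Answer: -7800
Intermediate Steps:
o = -104 (o = -4*26 = -104)
o*(38 + 37) = -104*(38 + 37) = -104*75 = -7800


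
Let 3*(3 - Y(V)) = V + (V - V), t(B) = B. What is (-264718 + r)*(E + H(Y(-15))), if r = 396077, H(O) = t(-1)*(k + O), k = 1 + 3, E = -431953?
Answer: -56742490435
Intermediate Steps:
k = 4
Y(V) = 3 - V/3 (Y(V) = 3 - (V + (V - V))/3 = 3 - (V + 0)/3 = 3 - V/3)
H(O) = -4 - O (H(O) = -(4 + O) = -4 - O)
(-264718 + r)*(E + H(Y(-15))) = (-264718 + 396077)*(-431953 + (-4 - (3 - ⅓*(-15)))) = 131359*(-431953 + (-4 - (3 + 5))) = 131359*(-431953 + (-4 - 1*8)) = 131359*(-431953 + (-4 - 8)) = 131359*(-431953 - 12) = 131359*(-431965) = -56742490435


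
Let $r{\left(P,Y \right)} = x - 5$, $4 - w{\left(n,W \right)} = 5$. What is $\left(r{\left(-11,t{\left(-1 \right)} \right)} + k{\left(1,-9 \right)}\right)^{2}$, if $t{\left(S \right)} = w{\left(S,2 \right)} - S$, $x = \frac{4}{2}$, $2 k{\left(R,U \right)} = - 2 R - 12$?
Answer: $100$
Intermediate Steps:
$w{\left(n,W \right)} = -1$ ($w{\left(n,W \right)} = 4 - 5 = -1$)
$k{\left(R,U \right)} = -6 - R$ ($k{\left(R,U \right)} = \frac{- 2 R - 12}{2} = \frac{-12 - 2 R}{2} = -6 - R$)
$x = 2$ ($x = 4 \cdot \frac{1}{2} = 2$)
$t{\left(S \right)} = -1 - S$
$r{\left(P,Y \right)} = -3$ ($r{\left(P,Y \right)} = 2 - 5 = -3$)
$\left(r{\left(-11,t{\left(-1 \right)} \right)} + k{\left(1,-9 \right)}\right)^{2} = \left(-3 - 7\right)^{2} = \left(-10\right)^{2} = 100$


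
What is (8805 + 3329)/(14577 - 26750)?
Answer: -12134/12173 ≈ -0.99680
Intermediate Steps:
(8805 + 3329)/(14577 - 26750) = 12134/(-12173) = 12134*(-1/12173) = -12134/12173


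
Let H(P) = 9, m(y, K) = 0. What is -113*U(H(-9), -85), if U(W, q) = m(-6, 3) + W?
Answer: -1017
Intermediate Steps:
U(W, q) = W (U(W, q) = 0 + W = W)
-113*U(H(-9), -85) = -113*9 = -1017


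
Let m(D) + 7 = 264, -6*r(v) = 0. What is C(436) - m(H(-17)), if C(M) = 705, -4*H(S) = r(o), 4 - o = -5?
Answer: 448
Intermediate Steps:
o = 9 (o = 4 - 1*(-5) = 4 + 5 = 9)
r(v) = 0 (r(v) = -⅙*0 = 0)
H(S) = 0 (H(S) = -¼*0 = 0)
m(D) = 257 (m(D) = -7 + 264 = 257)
C(436) - m(H(-17)) = 705 - 1*257 = 705 - 257 = 448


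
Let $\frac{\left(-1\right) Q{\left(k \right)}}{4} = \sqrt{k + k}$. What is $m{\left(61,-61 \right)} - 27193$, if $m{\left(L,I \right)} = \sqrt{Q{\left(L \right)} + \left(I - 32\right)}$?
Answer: $-27193 + i \sqrt{93 + 4 \sqrt{122}} \approx -27193.0 + 11.712 i$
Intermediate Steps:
$Q{\left(k \right)} = - 4 \sqrt{2} \sqrt{k}$ ($Q{\left(k \right)} = - 4 \sqrt{k + k} = - 4 \sqrt{2 k} = - 4 \sqrt{2} \sqrt{k}$)
$m{\left(L,I \right)} = \sqrt{-32 + I - 4 \sqrt{2} \sqrt{L}}$ ($m{\left(L,I \right)} = \sqrt{- 4 \sqrt{2} \sqrt{L} + \left(I - 32\right)} = \sqrt{- 4 \sqrt{2} \sqrt{L} + \left(-32 + I\right)} = \sqrt{-32 + I - 4 \sqrt{2} \sqrt{L}}$)
$m{\left(61,-61 \right)} - 27193 = \sqrt{-32 - 61 - 4 \sqrt{2} \sqrt{61}} - 27193 = \sqrt{-32 - 61 - 4 \sqrt{122}} - 27193 = \sqrt{-93 - 4 \sqrt{122}} - 27193 = -27193 + \sqrt{-93 - 4 \sqrt{122}}$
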